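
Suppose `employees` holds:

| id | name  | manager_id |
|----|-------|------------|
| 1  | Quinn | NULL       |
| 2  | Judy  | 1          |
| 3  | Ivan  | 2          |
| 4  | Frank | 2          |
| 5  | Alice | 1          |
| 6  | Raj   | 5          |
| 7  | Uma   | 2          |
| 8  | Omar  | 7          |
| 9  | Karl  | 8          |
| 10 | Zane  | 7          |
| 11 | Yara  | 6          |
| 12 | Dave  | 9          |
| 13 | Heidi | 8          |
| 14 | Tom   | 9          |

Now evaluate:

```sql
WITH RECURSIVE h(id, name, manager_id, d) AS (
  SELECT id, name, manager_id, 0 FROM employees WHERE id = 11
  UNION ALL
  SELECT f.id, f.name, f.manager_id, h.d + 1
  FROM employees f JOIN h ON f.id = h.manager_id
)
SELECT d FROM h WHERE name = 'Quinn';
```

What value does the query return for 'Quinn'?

Base: id=11 (Yara), manager_id=6, d 0.
Iteration 1: join on id=6 -> Raj (id 6, manager_id=5, d 1).
Iteration 2: join on id=5 -> Alice (id 5, manager_id=1, d 2).
Iteration 3: join on id=1 -> Quinn (id 1, manager_id=NULL, d 3).
Iteration 4: manager_id is NULL; no match; recursion stops.

3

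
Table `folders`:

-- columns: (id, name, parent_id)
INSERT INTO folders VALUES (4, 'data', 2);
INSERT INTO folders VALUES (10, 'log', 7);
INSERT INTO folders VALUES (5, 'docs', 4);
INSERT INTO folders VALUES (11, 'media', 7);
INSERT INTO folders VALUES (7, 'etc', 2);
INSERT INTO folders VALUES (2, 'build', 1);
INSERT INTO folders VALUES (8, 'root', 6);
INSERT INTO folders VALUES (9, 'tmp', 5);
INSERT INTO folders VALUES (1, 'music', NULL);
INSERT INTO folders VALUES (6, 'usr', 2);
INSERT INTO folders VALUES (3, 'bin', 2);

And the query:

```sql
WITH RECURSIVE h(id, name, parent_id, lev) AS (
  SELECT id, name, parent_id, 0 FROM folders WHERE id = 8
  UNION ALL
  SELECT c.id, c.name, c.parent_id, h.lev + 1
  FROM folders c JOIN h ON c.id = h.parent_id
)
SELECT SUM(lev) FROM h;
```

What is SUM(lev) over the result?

Base: id=8 (root), parent_id=6, lev 0.
Iteration 1: join on id=6 -> usr (id 6, parent_id=2, lev 1).
Iteration 2: join on id=2 -> build (id 2, parent_id=1, lev 2).
Iteration 3: join on id=1 -> music (id 1, parent_id=NULL, lev 3).
Iteration 4: parent_id is NULL; no match; recursion stops.
SUM(lev) = 0 + 1 + 2 + 3 = 6.

6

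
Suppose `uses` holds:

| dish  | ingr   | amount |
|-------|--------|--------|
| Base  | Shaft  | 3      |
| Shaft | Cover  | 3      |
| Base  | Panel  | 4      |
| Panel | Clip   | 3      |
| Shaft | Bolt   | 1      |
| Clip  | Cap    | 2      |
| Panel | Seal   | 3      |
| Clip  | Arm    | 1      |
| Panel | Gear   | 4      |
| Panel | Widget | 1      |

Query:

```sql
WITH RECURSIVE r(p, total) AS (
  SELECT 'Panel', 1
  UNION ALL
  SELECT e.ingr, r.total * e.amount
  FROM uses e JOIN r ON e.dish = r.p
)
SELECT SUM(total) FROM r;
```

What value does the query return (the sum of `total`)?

21

Base: (Panel, total=1).
Iteration 1: components of {Panel} -> Clip = 1*3 = 3, Gear = 1*4 = 4, Seal = 1*3 = 3, Widget = 1*1 = 1.
Iteration 2: components of {Clip,Gear,Seal,Widget} -> Arm = 3*1 = 3, Cap = 3*2 = 6.
Iteration 3: no further components; recursion stops.
SUM(total) = 1 + 3 + 3 + 4 + 1 + 6 + 3 = 21.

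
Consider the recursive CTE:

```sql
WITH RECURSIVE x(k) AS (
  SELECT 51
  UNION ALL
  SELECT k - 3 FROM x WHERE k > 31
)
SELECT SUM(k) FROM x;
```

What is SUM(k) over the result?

Base: k=51.
Iteration 1: 51 > 31 holds -> k = 51 - 3 = 48.
Iteration 2: 48 > 31 holds -> k = 48 - 3 = 45.
Iteration 3: 45 > 31 holds -> k = 45 - 3 = 42.
Iteration 4: 42 > 31 holds -> k = 42 - 3 = 39.
Iteration 5: 39 > 31 holds -> k = 39 - 3 = 36.
Iteration 6: 36 > 31 holds -> k = 36 - 3 = 33.
Iteration 7: 33 > 31 holds -> k = 33 - 3 = 30.
Iteration 8: 30 > 31 fails; recursion stops.
SUM(k) = 51 + 48 + 45 + 42 + 39 + 36 + 33 + 30 = 324.

324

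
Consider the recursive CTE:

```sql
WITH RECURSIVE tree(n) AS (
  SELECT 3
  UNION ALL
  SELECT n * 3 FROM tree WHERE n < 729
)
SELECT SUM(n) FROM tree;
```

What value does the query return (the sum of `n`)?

Base: n=3.
Iteration 1: 3 < 729 holds -> n = 3 * 3 = 9.
Iteration 2: 9 < 729 holds -> n = 9 * 3 = 27.
Iteration 3: 27 < 729 holds -> n = 27 * 3 = 81.
Iteration 4: 81 < 729 holds -> n = 81 * 3 = 243.
Iteration 5: 243 < 729 holds -> n = 243 * 3 = 729.
Iteration 6: 729 < 729 fails; recursion stops.
SUM(n) = 3 + 9 + 27 + 81 + 243 + 729 = 1092.

1092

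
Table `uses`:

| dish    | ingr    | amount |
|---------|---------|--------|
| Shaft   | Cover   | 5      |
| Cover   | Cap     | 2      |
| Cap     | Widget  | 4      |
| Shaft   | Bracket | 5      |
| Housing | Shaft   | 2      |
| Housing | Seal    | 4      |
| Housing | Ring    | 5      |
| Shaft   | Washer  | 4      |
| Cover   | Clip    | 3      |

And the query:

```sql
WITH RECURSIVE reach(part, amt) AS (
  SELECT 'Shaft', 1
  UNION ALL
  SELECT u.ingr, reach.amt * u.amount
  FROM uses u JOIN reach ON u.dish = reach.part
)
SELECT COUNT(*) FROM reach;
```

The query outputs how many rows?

7

Base: (Shaft, amt=1).
Iteration 1: components of {Shaft} -> Bracket = 1*5 = 5, Cover = 1*5 = 5, Washer = 1*4 = 4.
Iteration 2: components of {Bracket,Cover,Washer} -> Cap = 5*2 = 10, Clip = 5*3 = 15.
Iteration 3: components of {Cap,Clip} -> Widget = 10*4 = 40.
Iteration 4: no further components; recursion stops.
Total rows emitted: 7.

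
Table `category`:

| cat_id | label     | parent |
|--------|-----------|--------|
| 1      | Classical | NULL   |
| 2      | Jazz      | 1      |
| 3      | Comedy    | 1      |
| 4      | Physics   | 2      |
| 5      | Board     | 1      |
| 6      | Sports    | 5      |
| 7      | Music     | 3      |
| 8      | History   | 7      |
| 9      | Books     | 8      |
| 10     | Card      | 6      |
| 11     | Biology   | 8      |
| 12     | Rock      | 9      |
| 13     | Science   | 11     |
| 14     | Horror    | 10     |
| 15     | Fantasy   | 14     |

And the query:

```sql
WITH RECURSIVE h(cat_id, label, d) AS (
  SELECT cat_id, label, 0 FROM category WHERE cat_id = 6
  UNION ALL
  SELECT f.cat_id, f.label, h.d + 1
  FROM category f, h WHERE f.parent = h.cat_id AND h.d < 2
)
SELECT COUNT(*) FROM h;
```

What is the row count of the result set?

3

Base: cat_id=6 (Sports) at d 0.
Iteration 1: rows with parent in {6} -> Card (id 10, d 1).
Iteration 2: rows with parent in {10} -> Horror (id 14, d 2).
Iteration 3: d < 2 fails for all current rows; recursion stops.
Total rows emitted: 3.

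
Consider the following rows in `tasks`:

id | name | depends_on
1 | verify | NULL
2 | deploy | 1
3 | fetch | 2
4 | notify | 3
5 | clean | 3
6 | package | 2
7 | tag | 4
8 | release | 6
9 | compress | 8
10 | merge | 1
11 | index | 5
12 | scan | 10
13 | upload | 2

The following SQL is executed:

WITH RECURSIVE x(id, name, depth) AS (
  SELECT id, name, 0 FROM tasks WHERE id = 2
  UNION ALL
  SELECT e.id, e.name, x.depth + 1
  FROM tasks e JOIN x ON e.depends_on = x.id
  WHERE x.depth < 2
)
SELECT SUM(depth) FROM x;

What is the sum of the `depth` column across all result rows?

Base: id=2 (deploy) at depth 0.
Iteration 1: rows with depends_on in {2} -> fetch (id 3, depth 1), package (id 6, depth 1), upload (id 13, depth 1).
Iteration 2: rows with depends_on in {3,6,13} -> notify (id 4, depth 2), clean (id 5, depth 2), release (id 8, depth 2).
Iteration 3: depth < 2 fails for all current rows; recursion stops.
SUM(depth) = 0 + 1 + 1 + 1 + 2 + 2 + 2 = 9.

9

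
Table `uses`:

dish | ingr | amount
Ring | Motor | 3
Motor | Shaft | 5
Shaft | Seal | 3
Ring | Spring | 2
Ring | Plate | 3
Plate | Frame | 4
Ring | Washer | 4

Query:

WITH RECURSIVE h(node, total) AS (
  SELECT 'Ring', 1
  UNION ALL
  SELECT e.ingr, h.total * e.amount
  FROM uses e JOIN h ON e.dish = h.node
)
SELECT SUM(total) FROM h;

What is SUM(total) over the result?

85

Base: (Ring, total=1).
Iteration 1: components of {Ring} -> Motor = 1*3 = 3, Plate = 1*3 = 3, Spring = 1*2 = 2, Washer = 1*4 = 4.
Iteration 2: components of {Motor,Plate,Spring,Washer} -> Frame = 3*4 = 12, Shaft = 3*5 = 15.
Iteration 3: components of {Frame,Shaft} -> Seal = 15*3 = 45.
Iteration 4: no further components; recursion stops.
SUM(total) = 1 + 3 + 2 + 3 + 4 + 15 + 12 + 45 = 85.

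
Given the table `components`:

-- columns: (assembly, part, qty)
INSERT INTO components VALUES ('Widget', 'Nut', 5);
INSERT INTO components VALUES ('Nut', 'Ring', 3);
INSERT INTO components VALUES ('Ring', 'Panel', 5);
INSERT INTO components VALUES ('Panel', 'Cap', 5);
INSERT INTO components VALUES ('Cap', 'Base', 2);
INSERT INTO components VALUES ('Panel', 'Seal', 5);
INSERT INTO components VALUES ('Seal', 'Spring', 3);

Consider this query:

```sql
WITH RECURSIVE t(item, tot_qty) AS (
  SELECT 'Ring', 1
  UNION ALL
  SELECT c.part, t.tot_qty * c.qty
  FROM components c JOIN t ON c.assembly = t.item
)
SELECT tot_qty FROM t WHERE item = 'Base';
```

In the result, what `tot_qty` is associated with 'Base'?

50

Base: (Ring, tot_qty=1).
Iteration 1: components of {Ring} -> Panel = 1*5 = 5.
Iteration 2: components of {Panel} -> Cap = 5*5 = 25, Seal = 5*5 = 25.
Iteration 3: components of {Cap,Seal} -> Base = 25*2 = 50, Spring = 25*3 = 75.
Iteration 4: no further components; recursion stops.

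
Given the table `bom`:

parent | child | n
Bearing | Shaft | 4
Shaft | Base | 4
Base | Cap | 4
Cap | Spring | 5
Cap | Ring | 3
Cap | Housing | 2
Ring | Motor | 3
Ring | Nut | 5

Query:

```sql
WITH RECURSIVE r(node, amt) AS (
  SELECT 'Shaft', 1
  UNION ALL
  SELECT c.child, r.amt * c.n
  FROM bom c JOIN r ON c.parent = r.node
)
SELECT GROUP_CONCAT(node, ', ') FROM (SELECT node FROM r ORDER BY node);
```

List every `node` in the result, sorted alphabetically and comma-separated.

Base: (Shaft, amt=1).
Iteration 1: components of {Shaft} -> Base = 1*4 = 4.
Iteration 2: components of {Base} -> Cap = 4*4 = 16.
Iteration 3: components of {Cap} -> Housing = 16*2 = 32, Ring = 16*3 = 48, Spring = 16*5 = 80.
Iteration 4: components of {Housing,Ring,Spring} -> Motor = 48*3 = 144, Nut = 48*5 = 240.
Iteration 5: no further components; recursion stops.

Base, Cap, Housing, Motor, Nut, Ring, Shaft, Spring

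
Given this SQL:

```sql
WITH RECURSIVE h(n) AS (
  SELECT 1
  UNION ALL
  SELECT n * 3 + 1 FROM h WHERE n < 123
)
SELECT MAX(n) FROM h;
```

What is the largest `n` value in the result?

364

Base: n=1.
Iteration 1: 1 < 123 holds -> n = 1 * 3 + 1 = 4.
Iteration 2: 4 < 123 holds -> n = 4 * 3 + 1 = 13.
Iteration 3: 13 < 123 holds -> n = 13 * 3 + 1 = 40.
Iteration 4: 40 < 123 holds -> n = 40 * 3 + 1 = 121.
Iteration 5: 121 < 123 holds -> n = 121 * 3 + 1 = 364.
Iteration 6: 364 < 123 fails; recursion stops.
n values: 1, 4, 13, 40, 121, 364; the maximum is 364.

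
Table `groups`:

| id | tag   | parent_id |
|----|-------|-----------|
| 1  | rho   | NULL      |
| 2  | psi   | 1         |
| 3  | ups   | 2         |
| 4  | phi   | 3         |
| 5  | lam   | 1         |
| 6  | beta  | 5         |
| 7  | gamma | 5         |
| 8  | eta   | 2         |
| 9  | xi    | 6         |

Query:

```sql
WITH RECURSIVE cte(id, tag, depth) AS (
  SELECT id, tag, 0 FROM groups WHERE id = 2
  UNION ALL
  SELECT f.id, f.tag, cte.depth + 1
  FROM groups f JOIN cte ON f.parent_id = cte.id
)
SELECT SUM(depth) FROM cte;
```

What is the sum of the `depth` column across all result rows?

Base: id=2 (psi) at depth 0.
Iteration 1: rows with parent_id in {2} -> ups (id 3, depth 1), eta (id 8, depth 1).
Iteration 2: rows with parent_id in {3,8} -> phi (id 4, depth 2).
Iteration 3: no rows with parent_id in {4}; recursion stops.
SUM(depth) = 0 + 1 + 1 + 2 = 4.

4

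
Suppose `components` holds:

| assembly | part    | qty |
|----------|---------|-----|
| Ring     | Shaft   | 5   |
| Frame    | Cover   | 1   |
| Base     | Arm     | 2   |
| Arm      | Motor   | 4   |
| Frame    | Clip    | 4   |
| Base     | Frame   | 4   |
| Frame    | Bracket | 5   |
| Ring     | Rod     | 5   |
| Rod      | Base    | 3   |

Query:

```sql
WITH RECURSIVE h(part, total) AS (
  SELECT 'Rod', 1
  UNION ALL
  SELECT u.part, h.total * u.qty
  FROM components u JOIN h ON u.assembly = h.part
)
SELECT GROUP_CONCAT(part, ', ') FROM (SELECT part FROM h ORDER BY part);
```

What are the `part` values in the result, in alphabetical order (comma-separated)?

Base: (Rod, total=1).
Iteration 1: components of {Rod} -> Base = 1*3 = 3.
Iteration 2: components of {Base} -> Arm = 3*2 = 6, Frame = 3*4 = 12.
Iteration 3: components of {Arm,Frame} -> Bracket = 12*5 = 60, Clip = 12*4 = 48, Cover = 12*1 = 12, Motor = 6*4 = 24.
Iteration 4: no further components; recursion stops.

Arm, Base, Bracket, Clip, Cover, Frame, Motor, Rod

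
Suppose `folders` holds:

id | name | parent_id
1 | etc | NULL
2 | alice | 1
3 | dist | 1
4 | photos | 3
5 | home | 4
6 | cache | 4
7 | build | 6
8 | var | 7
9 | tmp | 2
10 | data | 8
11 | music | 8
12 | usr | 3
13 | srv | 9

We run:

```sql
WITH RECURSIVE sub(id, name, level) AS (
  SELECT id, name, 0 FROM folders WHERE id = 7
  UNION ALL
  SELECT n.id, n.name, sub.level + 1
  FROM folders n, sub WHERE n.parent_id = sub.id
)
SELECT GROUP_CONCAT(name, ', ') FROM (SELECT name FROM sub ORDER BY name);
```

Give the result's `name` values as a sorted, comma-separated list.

build, data, music, var

Base: id=7 (build) at level 0.
Iteration 1: rows with parent_id in {7} -> var (id 8, level 1).
Iteration 2: rows with parent_id in {8} -> data (id 10, level 2), music (id 11, level 2).
Iteration 3: no rows with parent_id in {10,11}; recursion stops.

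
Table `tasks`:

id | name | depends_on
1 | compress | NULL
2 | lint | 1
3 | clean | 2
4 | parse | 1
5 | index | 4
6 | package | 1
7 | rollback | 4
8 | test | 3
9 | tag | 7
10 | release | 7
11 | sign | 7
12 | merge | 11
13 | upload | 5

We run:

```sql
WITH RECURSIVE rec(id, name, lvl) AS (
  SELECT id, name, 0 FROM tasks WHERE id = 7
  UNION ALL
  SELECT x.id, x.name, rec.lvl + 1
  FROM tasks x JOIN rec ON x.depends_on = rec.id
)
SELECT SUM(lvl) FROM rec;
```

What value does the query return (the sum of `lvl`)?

5

Base: id=7 (rollback) at lvl 0.
Iteration 1: rows with depends_on in {7} -> tag (id 9, lvl 1), release (id 10, lvl 1), sign (id 11, lvl 1).
Iteration 2: rows with depends_on in {9,10,11} -> merge (id 12, lvl 2).
Iteration 3: no rows with depends_on in {12}; recursion stops.
SUM(lvl) = 0 + 1 + 1 + 1 + 2 = 5.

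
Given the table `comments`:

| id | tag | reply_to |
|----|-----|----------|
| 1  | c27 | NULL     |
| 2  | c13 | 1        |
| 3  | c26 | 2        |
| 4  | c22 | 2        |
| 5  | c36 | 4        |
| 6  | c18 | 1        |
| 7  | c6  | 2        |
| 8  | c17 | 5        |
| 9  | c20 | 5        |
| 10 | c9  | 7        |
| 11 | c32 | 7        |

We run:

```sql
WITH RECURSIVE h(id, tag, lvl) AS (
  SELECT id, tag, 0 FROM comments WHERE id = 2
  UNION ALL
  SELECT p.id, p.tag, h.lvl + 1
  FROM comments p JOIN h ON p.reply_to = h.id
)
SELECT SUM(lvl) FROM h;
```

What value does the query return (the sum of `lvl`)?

Base: id=2 (c13) at lvl 0.
Iteration 1: rows with reply_to in {2} -> c26 (id 3, lvl 1), c22 (id 4, lvl 1), c6 (id 7, lvl 1).
Iteration 2: rows with reply_to in {3,4,7} -> c36 (id 5, lvl 2), c9 (id 10, lvl 2), c32 (id 11, lvl 2).
Iteration 3: rows with reply_to in {5,10,11} -> c17 (id 8, lvl 3), c20 (id 9, lvl 3).
Iteration 4: no rows with reply_to in {8,9}; recursion stops.
SUM(lvl) = 0 + 1 + 1 + 1 + 2 + 2 + 2 + 3 + 3 = 15.

15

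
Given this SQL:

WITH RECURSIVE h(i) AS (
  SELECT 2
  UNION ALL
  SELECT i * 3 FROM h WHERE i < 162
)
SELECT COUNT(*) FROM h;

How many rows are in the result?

5

Base: i=2.
Iteration 1: 2 < 162 holds -> i = 2 * 3 = 6.
Iteration 2: 6 < 162 holds -> i = 6 * 3 = 18.
Iteration 3: 18 < 162 holds -> i = 18 * 3 = 54.
Iteration 4: 54 < 162 holds -> i = 54 * 3 = 162.
Iteration 5: 162 < 162 fails; recursion stops.
Total rows emitted: 5.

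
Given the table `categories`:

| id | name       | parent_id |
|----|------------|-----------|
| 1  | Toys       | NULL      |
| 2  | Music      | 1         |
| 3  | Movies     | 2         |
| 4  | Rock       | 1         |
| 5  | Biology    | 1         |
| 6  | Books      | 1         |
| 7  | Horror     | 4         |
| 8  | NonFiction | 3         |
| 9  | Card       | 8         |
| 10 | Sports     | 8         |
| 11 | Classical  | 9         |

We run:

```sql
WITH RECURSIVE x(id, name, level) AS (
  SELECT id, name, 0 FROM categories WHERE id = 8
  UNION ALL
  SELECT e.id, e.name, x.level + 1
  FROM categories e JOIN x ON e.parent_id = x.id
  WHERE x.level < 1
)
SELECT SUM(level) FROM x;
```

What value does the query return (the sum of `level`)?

2

Base: id=8 (NonFiction) at level 0.
Iteration 1: rows with parent_id in {8} -> Card (id 9, level 1), Sports (id 10, level 1).
Iteration 2: level < 1 fails for all current rows; recursion stops.
SUM(level) = 0 + 1 + 1 = 2.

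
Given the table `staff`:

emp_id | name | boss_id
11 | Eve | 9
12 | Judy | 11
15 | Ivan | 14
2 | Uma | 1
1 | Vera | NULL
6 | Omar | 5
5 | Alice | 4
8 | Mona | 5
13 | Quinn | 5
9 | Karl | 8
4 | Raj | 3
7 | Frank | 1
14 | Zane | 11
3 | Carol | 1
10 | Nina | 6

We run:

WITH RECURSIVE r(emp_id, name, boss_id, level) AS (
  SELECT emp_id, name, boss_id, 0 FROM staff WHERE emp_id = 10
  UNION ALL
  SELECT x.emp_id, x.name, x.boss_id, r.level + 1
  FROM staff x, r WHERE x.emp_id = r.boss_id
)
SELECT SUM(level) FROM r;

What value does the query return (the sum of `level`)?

Base: emp_id=10 (Nina), boss_id=6, level 0.
Iteration 1: join on emp_id=6 -> Omar (id 6, boss_id=5, level 1).
Iteration 2: join on emp_id=5 -> Alice (id 5, boss_id=4, level 2).
Iteration 3: join on emp_id=4 -> Raj (id 4, boss_id=3, level 3).
Iteration 4: join on emp_id=3 -> Carol (id 3, boss_id=1, level 4).
Iteration 5: join on emp_id=1 -> Vera (id 1, boss_id=NULL, level 5).
Iteration 6: boss_id is NULL; no match; recursion stops.
SUM(level) = 0 + 1 + 2 + 3 + 4 + 5 = 15.

15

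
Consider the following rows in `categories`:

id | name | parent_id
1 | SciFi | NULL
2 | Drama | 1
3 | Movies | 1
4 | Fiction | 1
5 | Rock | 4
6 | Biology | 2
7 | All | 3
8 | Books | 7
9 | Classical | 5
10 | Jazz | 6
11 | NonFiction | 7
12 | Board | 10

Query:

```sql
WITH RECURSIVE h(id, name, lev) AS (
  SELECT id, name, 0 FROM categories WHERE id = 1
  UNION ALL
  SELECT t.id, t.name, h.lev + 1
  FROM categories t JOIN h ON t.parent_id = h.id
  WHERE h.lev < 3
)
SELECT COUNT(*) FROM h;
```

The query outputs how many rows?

Base: id=1 (SciFi) at lev 0.
Iteration 1: rows with parent_id in {1} -> Drama (id 2, lev 1), Movies (id 3, lev 1), Fiction (id 4, lev 1).
Iteration 2: rows with parent_id in {2,3,4} -> Rock (id 5, lev 2), Biology (id 6, lev 2), All (id 7, lev 2).
Iteration 3: rows with parent_id in {5,6,7} -> Books (id 8, lev 3), Classical (id 9, lev 3), Jazz (id 10, lev 3), NonFiction (id 11, lev 3).
Iteration 4: lev < 3 fails for all current rows; recursion stops.
Total rows emitted: 11.

11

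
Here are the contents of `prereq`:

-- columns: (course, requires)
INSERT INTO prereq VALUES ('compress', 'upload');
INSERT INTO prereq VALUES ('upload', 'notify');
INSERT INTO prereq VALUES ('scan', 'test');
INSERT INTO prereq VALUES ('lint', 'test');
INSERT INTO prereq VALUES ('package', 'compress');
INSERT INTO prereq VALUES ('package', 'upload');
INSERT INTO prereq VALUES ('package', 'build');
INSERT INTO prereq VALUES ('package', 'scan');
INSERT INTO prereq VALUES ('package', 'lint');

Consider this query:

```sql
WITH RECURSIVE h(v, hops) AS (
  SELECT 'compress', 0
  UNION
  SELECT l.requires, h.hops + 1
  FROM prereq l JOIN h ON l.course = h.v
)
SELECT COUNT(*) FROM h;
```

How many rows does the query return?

Base: (compress, hops=0).
Iteration 1: edges from {compress} -> (upload, hops=1).
Iteration 2: edges from {upload} -> (notify, hops=2).
Iteration 3: no outgoing edges from {notify}; recursion stops.
Total rows emitted: 3.

3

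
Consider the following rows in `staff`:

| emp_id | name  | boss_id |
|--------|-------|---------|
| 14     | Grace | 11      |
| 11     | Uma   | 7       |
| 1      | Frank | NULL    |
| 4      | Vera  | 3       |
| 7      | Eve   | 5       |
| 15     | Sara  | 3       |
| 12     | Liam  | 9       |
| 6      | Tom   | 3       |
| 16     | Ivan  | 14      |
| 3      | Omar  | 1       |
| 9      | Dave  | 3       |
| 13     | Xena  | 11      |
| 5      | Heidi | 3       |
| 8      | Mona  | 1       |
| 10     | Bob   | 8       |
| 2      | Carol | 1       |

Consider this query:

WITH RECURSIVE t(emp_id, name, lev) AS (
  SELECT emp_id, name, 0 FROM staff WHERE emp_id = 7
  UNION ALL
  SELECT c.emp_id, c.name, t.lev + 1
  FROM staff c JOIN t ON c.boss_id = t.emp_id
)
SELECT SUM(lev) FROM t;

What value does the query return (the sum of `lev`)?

Base: emp_id=7 (Eve) at lev 0.
Iteration 1: rows with boss_id in {7} -> Uma (id 11, lev 1).
Iteration 2: rows with boss_id in {11} -> Xena (id 13, lev 2), Grace (id 14, lev 2).
Iteration 3: rows with boss_id in {13,14} -> Ivan (id 16, lev 3).
Iteration 4: no rows with boss_id in {16}; recursion stops.
SUM(lev) = 0 + 1 + 2 + 2 + 3 = 8.

8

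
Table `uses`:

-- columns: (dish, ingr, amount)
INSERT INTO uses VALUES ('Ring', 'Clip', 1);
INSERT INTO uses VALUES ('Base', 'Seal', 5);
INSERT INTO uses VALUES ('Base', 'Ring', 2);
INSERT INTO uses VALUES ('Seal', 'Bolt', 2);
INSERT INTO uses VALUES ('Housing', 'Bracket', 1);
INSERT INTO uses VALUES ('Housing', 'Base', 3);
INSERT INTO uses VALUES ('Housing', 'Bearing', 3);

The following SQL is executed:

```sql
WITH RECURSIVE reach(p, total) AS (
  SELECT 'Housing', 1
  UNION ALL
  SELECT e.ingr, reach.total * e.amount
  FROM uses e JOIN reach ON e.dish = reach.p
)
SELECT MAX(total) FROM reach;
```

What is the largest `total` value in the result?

30

Base: (Housing, total=1).
Iteration 1: components of {Housing} -> Base = 1*3 = 3, Bearing = 1*3 = 3, Bracket = 1*1 = 1.
Iteration 2: components of {Base,Bearing,Bracket} -> Ring = 3*2 = 6, Seal = 3*5 = 15.
Iteration 3: components of {Ring,Seal} -> Bolt = 15*2 = 30, Clip = 6*1 = 6.
Iteration 4: no further components; recursion stops.
total values: 1, 3, 1, 3, 15, 6, 30, 6; the maximum is 30.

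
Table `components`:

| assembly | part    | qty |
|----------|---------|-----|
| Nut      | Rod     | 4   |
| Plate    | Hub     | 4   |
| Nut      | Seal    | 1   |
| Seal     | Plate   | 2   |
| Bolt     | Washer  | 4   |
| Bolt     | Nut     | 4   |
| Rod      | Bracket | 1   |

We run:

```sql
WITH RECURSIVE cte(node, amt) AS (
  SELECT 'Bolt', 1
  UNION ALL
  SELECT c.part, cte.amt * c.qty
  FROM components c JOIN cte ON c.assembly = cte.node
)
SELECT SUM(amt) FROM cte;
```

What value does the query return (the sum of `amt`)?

85

Base: (Bolt, amt=1).
Iteration 1: components of {Bolt} -> Nut = 1*4 = 4, Washer = 1*4 = 4.
Iteration 2: components of {Nut,Washer} -> Rod = 4*4 = 16, Seal = 4*1 = 4.
Iteration 3: components of {Rod,Seal} -> Bracket = 16*1 = 16, Plate = 4*2 = 8.
Iteration 4: components of {Bracket,Plate} -> Hub = 8*4 = 32.
Iteration 5: no further components; recursion stops.
SUM(amt) = 1 + 4 + 4 + 4 + 16 + 8 + 16 + 32 = 85.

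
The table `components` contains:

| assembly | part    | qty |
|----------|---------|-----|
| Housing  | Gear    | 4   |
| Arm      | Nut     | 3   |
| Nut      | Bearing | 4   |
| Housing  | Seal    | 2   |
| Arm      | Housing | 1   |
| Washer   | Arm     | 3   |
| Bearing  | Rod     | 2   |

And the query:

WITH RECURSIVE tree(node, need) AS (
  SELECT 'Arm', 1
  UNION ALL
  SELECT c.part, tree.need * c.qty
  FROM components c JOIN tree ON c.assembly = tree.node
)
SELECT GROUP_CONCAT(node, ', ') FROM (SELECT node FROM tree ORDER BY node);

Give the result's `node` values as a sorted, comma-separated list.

Arm, Bearing, Gear, Housing, Nut, Rod, Seal

Base: (Arm, need=1).
Iteration 1: components of {Arm} -> Housing = 1*1 = 1, Nut = 1*3 = 3.
Iteration 2: components of {Housing,Nut} -> Bearing = 3*4 = 12, Gear = 1*4 = 4, Seal = 1*2 = 2.
Iteration 3: components of {Bearing,Gear,Seal} -> Rod = 12*2 = 24.
Iteration 4: no further components; recursion stops.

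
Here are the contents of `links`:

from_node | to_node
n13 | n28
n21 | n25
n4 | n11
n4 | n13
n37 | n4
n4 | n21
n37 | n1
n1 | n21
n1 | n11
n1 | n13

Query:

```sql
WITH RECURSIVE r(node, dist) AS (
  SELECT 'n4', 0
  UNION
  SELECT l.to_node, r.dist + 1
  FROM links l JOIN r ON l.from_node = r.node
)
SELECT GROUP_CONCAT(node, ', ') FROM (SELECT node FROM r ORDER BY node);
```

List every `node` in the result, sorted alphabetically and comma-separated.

n11, n13, n21, n25, n28, n4

Base: (n4, dist=0).
Iteration 1: edges from {n4} -> (n11, dist=1), (n13, dist=1), (n21, dist=1).
Iteration 2: edges from {n11,n13,n21} -> (n25, dist=2), (n28, dist=2).
Iteration 3: no outgoing edges from {n25,n28}; recursion stops.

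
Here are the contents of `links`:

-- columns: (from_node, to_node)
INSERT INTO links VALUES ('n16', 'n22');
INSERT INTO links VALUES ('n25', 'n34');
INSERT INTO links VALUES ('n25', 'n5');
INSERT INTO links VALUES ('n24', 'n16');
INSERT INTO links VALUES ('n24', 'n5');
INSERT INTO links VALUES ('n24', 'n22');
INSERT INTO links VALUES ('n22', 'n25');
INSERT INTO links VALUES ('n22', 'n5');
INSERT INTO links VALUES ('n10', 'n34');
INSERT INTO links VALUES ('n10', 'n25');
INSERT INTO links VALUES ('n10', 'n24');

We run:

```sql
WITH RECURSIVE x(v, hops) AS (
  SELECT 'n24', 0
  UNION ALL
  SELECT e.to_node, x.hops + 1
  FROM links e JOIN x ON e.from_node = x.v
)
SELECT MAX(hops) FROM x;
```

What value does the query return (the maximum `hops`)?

4

Base: (n24, hops=0).
Iteration 1: edges from {n24} -> (n16, hops=1), (n22, hops=1), (n5, hops=1).
Iteration 2: edges from {n16,n22,n5} -> (n22, hops=2), (n25, hops=2), (n5, hops=2).
Iteration 3: edges from {n22,n25,n5} -> (n25, hops=3), (n34, hops=3), (n5, hops=3) x2. [UNION ALL keeps all 4 new rows, including repeats]
Iteration 4: edges from {n25,n34,n5} -> (n34, hops=4), (n5, hops=4).
Iteration 5: no outgoing edges from {n34,n5}; recursion stops.
hops values: 0, 1, 1, 1, 2, 2, 2, 3, 3, 3, 3, 4, 4; the maximum is 4.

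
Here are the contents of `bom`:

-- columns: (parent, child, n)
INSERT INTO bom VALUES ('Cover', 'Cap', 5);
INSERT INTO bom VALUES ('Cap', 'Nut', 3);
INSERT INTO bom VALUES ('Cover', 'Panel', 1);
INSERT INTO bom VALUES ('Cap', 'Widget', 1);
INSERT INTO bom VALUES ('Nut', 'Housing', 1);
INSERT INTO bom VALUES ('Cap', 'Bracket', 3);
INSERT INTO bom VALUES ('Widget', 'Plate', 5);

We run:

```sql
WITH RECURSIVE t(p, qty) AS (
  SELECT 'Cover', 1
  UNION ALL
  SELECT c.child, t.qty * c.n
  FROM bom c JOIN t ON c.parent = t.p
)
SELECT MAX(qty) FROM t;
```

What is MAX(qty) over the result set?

25

Base: (Cover, qty=1).
Iteration 1: components of {Cover} -> Cap = 1*5 = 5, Panel = 1*1 = 1.
Iteration 2: components of {Cap,Panel} -> Bracket = 5*3 = 15, Nut = 5*3 = 15, Widget = 5*1 = 5.
Iteration 3: components of {Bracket,Nut,Widget} -> Housing = 15*1 = 15, Plate = 5*5 = 25.
Iteration 4: no further components; recursion stops.
qty values: 1, 5, 1, 15, 5, 15, 15, 25; the maximum is 25.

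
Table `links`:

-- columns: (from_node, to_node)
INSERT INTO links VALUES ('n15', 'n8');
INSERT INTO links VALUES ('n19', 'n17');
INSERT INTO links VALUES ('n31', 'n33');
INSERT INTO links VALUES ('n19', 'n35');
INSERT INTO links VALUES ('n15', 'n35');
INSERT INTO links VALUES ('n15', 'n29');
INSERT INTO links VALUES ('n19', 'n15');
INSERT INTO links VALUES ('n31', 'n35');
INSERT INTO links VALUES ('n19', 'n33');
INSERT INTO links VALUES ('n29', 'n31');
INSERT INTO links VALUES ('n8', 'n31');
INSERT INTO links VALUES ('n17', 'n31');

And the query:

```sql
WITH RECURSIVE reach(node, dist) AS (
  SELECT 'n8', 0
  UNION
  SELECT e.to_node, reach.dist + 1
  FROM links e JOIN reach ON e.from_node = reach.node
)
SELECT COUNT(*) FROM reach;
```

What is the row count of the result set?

4

Base: (n8, dist=0).
Iteration 1: edges from {n8} -> (n31, dist=1).
Iteration 2: edges from {n31} -> (n33, dist=2), (n35, dist=2).
Iteration 3: no outgoing edges from {n33,n35}; recursion stops.
Total rows emitted: 4.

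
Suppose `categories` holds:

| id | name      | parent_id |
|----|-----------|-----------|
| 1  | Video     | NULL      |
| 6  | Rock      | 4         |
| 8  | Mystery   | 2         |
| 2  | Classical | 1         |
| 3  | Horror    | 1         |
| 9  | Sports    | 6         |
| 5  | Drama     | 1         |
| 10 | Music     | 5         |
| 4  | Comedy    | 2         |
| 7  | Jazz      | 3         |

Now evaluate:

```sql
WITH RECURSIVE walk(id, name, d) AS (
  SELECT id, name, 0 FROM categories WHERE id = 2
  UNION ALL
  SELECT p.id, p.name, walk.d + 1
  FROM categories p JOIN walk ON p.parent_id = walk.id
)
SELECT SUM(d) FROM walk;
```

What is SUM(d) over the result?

7

Base: id=2 (Classical) at d 0.
Iteration 1: rows with parent_id in {2} -> Comedy (id 4, d 1), Mystery (id 8, d 1).
Iteration 2: rows with parent_id in {4,8} -> Rock (id 6, d 2).
Iteration 3: rows with parent_id in {6} -> Sports (id 9, d 3).
Iteration 4: no rows with parent_id in {9}; recursion stops.
SUM(d) = 0 + 1 + 1 + 2 + 3 = 7.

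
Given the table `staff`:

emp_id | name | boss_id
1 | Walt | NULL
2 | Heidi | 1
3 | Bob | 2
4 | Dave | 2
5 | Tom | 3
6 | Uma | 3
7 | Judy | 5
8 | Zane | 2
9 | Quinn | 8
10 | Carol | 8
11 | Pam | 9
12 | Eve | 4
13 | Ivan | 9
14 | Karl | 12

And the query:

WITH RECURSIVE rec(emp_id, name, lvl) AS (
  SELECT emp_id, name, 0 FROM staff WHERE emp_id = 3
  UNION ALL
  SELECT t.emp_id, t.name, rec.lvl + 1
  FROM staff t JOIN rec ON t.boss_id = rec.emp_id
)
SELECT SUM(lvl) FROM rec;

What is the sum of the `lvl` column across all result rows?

4

Base: emp_id=3 (Bob) at lvl 0.
Iteration 1: rows with boss_id in {3} -> Tom (id 5, lvl 1), Uma (id 6, lvl 1).
Iteration 2: rows with boss_id in {5,6} -> Judy (id 7, lvl 2).
Iteration 3: no rows with boss_id in {7}; recursion stops.
SUM(lvl) = 0 + 1 + 1 + 2 = 4.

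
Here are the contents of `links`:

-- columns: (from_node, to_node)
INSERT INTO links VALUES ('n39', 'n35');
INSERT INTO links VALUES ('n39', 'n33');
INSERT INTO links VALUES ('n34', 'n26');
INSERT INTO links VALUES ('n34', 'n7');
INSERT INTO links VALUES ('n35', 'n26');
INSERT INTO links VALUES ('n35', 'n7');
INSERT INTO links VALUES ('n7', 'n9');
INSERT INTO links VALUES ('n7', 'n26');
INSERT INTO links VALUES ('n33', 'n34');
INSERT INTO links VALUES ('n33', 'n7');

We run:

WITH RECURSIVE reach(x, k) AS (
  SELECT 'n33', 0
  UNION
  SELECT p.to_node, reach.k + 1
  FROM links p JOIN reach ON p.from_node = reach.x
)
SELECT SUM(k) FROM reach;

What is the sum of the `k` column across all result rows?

14

Base: (n33, k=0).
Iteration 1: edges from {n33} -> (n34, k=1), (n7, k=1).
Iteration 2: edges from {n34,n7} -> (n26, k=2), (n7, k=2), (n9, k=2). [UNION drops 1 duplicate row(s)]
Iteration 3: edges from {n26,n7,n9} -> (n26, k=3), (n9, k=3).
Iteration 4: no outgoing edges from {n26,n9}; recursion stops.
SUM(k) = 0 + 1 + 1 + 2 + 2 + 2 + 3 + 3 = 14.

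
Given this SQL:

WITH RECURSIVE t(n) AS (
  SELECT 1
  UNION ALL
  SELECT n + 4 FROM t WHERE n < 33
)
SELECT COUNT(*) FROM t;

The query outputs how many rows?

9

Base: n=1.
Iteration 1: 1 < 33 holds -> n = 1 + 4 = 5.
Iteration 2: 5 < 33 holds -> n = 5 + 4 = 9.
Iteration 3: 9 < 33 holds -> n = 9 + 4 = 13.
Iteration 4: 13 < 33 holds -> n = 13 + 4 = 17.
Iteration 5: 17 < 33 holds -> n = 17 + 4 = 21.
Iteration 6: 21 < 33 holds -> n = 21 + 4 = 25.
Iteration 7: 25 < 33 holds -> n = 25 + 4 = 29.
Iteration 8: 29 < 33 holds -> n = 29 + 4 = 33.
Iteration 9: 33 < 33 fails; recursion stops.
Total rows emitted: 9.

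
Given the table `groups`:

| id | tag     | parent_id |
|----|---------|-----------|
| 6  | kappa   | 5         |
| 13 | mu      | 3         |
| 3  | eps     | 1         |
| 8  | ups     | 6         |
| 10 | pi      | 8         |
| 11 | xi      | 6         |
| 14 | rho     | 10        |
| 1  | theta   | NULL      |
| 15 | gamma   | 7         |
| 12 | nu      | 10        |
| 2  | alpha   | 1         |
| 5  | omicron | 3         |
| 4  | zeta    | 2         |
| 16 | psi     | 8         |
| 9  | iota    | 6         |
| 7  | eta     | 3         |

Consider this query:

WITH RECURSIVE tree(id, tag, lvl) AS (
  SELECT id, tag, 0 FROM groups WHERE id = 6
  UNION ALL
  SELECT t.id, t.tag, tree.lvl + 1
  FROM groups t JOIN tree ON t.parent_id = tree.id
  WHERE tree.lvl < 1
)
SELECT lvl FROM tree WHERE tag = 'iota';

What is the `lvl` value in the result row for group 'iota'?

Base: id=6 (kappa) at lvl 0.
Iteration 1: rows with parent_id in {6} -> ups (id 8, lvl 1), iota (id 9, lvl 1), xi (id 11, lvl 1).
Iteration 2: lvl < 1 fails for all current rows; recursion stops.

1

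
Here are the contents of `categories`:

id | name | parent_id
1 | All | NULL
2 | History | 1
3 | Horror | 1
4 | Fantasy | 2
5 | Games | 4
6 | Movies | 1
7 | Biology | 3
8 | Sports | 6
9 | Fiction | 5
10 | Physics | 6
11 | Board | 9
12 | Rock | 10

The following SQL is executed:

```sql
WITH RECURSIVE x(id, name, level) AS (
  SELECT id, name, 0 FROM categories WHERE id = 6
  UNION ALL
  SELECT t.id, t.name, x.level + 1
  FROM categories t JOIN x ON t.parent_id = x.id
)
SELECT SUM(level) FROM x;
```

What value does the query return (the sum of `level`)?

4

Base: id=6 (Movies) at level 0.
Iteration 1: rows with parent_id in {6} -> Sports (id 8, level 1), Physics (id 10, level 1).
Iteration 2: rows with parent_id in {8,10} -> Rock (id 12, level 2).
Iteration 3: no rows with parent_id in {12}; recursion stops.
SUM(level) = 0 + 1 + 1 + 2 = 4.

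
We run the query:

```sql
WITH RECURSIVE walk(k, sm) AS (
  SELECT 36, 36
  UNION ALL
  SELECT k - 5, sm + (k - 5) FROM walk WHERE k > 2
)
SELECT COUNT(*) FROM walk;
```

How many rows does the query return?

Base: k=36, sm=36.
Iteration 1: 36 > 2 holds -> k = 36 - 5 = 31, sm = 36 + 31 = 67.
Iteration 2: 31 > 2 holds -> k = 31 - 5 = 26, sm = 67 + 26 = 93.
Iteration 3: 26 > 2 holds -> k = 26 - 5 = 21, sm = 93 + 21 = 114.
Iteration 4: 21 > 2 holds -> k = 21 - 5 = 16, sm = 114 + 16 = 130.
Iteration 5: 16 > 2 holds -> k = 16 - 5 = 11, sm = 130 + 11 = 141.
Iteration 6: 11 > 2 holds -> k = 11 - 5 = 6, sm = 141 + 6 = 147.
Iteration 7: 6 > 2 holds -> k = 6 - 5 = 1, sm = 147 + 1 = 148.
Iteration 8: 1 > 2 fails; recursion stops.
Total rows emitted: 8.

8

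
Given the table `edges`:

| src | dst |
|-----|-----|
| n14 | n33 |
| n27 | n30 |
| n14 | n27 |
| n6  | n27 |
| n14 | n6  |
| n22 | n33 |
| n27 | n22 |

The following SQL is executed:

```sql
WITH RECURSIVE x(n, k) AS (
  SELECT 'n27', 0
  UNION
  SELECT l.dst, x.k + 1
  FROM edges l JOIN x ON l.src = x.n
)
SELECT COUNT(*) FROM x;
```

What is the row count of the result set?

4

Base: (n27, k=0).
Iteration 1: edges from {n27} -> (n22, k=1), (n30, k=1).
Iteration 2: edges from {n22,n30} -> (n33, k=2).
Iteration 3: no outgoing edges from {n33}; recursion stops.
Total rows emitted: 4.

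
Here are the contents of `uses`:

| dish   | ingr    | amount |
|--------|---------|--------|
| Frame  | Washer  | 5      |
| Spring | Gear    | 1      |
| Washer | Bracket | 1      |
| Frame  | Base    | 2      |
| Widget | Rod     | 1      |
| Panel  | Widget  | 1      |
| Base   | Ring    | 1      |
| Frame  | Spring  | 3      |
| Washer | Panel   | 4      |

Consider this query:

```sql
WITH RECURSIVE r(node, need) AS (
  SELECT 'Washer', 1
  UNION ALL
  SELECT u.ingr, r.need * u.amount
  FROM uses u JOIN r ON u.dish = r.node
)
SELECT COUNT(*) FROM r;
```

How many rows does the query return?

Base: (Washer, need=1).
Iteration 1: components of {Washer} -> Bracket = 1*1 = 1, Panel = 1*4 = 4.
Iteration 2: components of {Bracket,Panel} -> Widget = 4*1 = 4.
Iteration 3: components of {Widget} -> Rod = 4*1 = 4.
Iteration 4: no further components; recursion stops.
Total rows emitted: 5.

5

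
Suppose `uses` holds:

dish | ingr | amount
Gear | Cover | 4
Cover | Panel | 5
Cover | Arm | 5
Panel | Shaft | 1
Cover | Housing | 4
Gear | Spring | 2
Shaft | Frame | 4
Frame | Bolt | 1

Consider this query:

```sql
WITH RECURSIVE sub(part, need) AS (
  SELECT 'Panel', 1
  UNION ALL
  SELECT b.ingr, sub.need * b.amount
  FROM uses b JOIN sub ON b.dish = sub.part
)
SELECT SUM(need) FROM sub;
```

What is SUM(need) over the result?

Base: (Panel, need=1).
Iteration 1: components of {Panel} -> Shaft = 1*1 = 1.
Iteration 2: components of {Shaft} -> Frame = 1*4 = 4.
Iteration 3: components of {Frame} -> Bolt = 4*1 = 4.
Iteration 4: no further components; recursion stops.
SUM(need) = 1 + 1 + 4 + 4 = 10.

10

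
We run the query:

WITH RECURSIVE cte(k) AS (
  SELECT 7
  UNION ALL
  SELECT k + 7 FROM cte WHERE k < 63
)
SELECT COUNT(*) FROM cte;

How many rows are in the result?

Base: k=7.
Iteration 1: 7 < 63 holds -> k = 7 + 7 = 14.
Iteration 2: 14 < 63 holds -> k = 14 + 7 = 21.
Iteration 3: 21 < 63 holds -> k = 21 + 7 = 28.
Iteration 4: 28 < 63 holds -> k = 28 + 7 = 35.
Iteration 5: 35 < 63 holds -> k = 35 + 7 = 42.
Iteration 6: 42 < 63 holds -> k = 42 + 7 = 49.
Iteration 7: 49 < 63 holds -> k = 49 + 7 = 56.
Iteration 8: 56 < 63 holds -> k = 56 + 7 = 63.
Iteration 9: 63 < 63 fails; recursion stops.
Total rows emitted: 9.

9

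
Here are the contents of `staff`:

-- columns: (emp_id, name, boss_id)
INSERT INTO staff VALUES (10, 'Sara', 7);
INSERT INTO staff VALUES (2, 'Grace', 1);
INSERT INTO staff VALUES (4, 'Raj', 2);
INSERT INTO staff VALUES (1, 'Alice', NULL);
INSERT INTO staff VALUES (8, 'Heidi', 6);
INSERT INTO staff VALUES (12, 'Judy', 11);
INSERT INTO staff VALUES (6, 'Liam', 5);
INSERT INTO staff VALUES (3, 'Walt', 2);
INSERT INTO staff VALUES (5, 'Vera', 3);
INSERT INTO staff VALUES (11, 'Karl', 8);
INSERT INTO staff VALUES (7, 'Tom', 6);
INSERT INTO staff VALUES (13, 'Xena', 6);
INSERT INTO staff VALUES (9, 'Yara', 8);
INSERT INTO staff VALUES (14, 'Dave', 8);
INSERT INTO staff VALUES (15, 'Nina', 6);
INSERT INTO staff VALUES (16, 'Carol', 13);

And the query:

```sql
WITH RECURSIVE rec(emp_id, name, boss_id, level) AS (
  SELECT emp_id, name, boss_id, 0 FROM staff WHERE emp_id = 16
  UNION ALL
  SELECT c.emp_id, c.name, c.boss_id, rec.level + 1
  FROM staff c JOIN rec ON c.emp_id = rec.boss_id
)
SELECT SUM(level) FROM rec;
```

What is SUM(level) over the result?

21

Base: emp_id=16 (Carol), boss_id=13, level 0.
Iteration 1: join on emp_id=13 -> Xena (id 13, boss_id=6, level 1).
Iteration 2: join on emp_id=6 -> Liam (id 6, boss_id=5, level 2).
Iteration 3: join on emp_id=5 -> Vera (id 5, boss_id=3, level 3).
Iteration 4: join on emp_id=3 -> Walt (id 3, boss_id=2, level 4).
Iteration 5: join on emp_id=2 -> Grace (id 2, boss_id=1, level 5).
Iteration 6: join on emp_id=1 -> Alice (id 1, boss_id=NULL, level 6).
Iteration 7: boss_id is NULL; no match; recursion stops.
SUM(level) = 0 + 1 + 2 + 3 + 4 + 5 + 6 = 21.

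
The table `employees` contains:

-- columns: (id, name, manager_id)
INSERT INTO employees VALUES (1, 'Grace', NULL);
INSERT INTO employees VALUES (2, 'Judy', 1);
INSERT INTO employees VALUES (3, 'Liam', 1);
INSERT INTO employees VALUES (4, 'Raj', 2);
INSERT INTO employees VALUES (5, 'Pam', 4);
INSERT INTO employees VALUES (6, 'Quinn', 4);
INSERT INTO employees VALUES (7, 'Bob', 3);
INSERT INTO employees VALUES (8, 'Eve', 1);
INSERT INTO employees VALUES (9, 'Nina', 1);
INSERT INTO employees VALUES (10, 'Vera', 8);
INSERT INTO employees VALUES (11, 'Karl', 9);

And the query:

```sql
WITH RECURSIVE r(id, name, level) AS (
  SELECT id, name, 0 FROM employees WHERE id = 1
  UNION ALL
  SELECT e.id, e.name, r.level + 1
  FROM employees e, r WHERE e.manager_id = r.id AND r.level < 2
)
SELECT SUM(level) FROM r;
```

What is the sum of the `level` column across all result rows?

Base: id=1 (Grace) at level 0.
Iteration 1: rows with manager_id in {1} -> Judy (id 2, level 1), Liam (id 3, level 1), Eve (id 8, level 1), Nina (id 9, level 1).
Iteration 2: rows with manager_id in {2,3,8,9} -> Raj (id 4, level 2), Bob (id 7, level 2), Vera (id 10, level 2), Karl (id 11, level 2).
Iteration 3: level < 2 fails for all current rows; recursion stops.
SUM(level) = 0 + 1 + 1 + 1 + 1 + 2 + 2 + 2 + 2 = 12.

12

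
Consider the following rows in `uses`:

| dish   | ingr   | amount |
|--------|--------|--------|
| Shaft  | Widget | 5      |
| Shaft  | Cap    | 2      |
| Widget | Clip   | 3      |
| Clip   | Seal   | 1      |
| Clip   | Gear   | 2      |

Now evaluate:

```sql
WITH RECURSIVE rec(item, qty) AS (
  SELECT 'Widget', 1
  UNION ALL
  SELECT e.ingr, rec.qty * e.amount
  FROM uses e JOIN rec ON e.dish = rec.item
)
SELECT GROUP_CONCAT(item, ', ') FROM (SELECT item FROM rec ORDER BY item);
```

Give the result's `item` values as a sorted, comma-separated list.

Base: (Widget, qty=1).
Iteration 1: components of {Widget} -> Clip = 1*3 = 3.
Iteration 2: components of {Clip} -> Gear = 3*2 = 6, Seal = 3*1 = 3.
Iteration 3: no further components; recursion stops.

Clip, Gear, Seal, Widget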